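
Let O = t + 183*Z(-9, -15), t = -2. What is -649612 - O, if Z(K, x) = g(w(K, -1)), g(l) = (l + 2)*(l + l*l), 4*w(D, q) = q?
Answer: -41571197/64 ≈ -6.4955e+5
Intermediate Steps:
w(D, q) = q/4
g(l) = (2 + l)*(l + l²)
Z(K, x) = -21/64 (Z(K, x) = ((¼)*(-1))*(2 + ((¼)*(-1))² + 3*((¼)*(-1))) = -(2 + (-¼)² + 3*(-¼))/4 = -(2 + 1/16 - ¾)/4 = -¼*21/16 = -21/64)
O = -3971/64 (O = -2 + 183*(-21/64) = -2 - 3843/64 = -3971/64 ≈ -62.047)
-649612 - O = -649612 - 1*(-3971/64) = -649612 + 3971/64 = -41571197/64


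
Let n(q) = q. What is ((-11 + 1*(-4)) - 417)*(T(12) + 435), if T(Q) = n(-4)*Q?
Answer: -167184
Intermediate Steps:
T(Q) = -4*Q
((-11 + 1*(-4)) - 417)*(T(12) + 435) = ((-11 + 1*(-4)) - 417)*(-4*12 + 435) = ((-11 - 4) - 417)*(-48 + 435) = (-15 - 417)*387 = -432*387 = -167184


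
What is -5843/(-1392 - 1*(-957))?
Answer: 5843/435 ≈ 13.432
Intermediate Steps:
-5843/(-1392 - 1*(-957)) = -5843/(-1392 + 957) = -5843/(-435) = -5843*(-1/435) = 5843/435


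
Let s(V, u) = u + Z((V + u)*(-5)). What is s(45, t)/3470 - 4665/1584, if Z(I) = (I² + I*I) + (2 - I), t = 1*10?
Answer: 37307843/916080 ≈ 40.726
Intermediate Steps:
t = 10
Z(I) = 2 - I + 2*I² (Z(I) = (I² + I²) + (2 - I) = 2*I² + (2 - I) = 2 - I + 2*I²)
s(V, u) = 2 + 2*(-5*V - 5*u)² + 5*V + 6*u (s(V, u) = u + (2 - (V + u)*(-5) + 2*((V + u)*(-5))²) = u + (2 - (-5*V - 5*u) + 2*(-5*V - 5*u)²) = u + (2 + (5*V + 5*u) + 2*(-5*V - 5*u)²) = u + (2 + 2*(-5*V - 5*u)² + 5*V + 5*u) = 2 + 2*(-5*V - 5*u)² + 5*V + 6*u)
s(45, t)/3470 - 4665/1584 = (2 + 5*45 + 6*10 + 50*(45 + 10)²)/3470 - 4665/1584 = (2 + 225 + 60 + 50*55²)*(1/3470) - 4665*1/1584 = (2 + 225 + 60 + 50*3025)*(1/3470) - 1555/528 = (2 + 225 + 60 + 151250)*(1/3470) - 1555/528 = 151537*(1/3470) - 1555/528 = 151537/3470 - 1555/528 = 37307843/916080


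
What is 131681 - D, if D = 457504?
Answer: -325823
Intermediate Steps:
131681 - D = 131681 - 1*457504 = 131681 - 457504 = -325823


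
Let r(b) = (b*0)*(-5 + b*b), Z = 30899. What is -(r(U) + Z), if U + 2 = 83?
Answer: -30899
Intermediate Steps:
U = 81 (U = -2 + 83 = 81)
r(b) = 0 (r(b) = 0*(-5 + b²) = 0)
-(r(U) + Z) = -(0 + 30899) = -1*30899 = -30899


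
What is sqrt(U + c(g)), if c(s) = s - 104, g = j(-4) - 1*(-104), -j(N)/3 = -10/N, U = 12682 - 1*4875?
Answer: sqrt(31198)/2 ≈ 88.315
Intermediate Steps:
U = 7807 (U = 12682 - 4875 = 7807)
j(N) = 30/N (j(N) = -(-30)/N = 30/N)
g = 193/2 (g = 30/(-4) - 1*(-104) = 30*(-1/4) + 104 = -15/2 + 104 = 193/2 ≈ 96.500)
c(s) = -104 + s
sqrt(U + c(g)) = sqrt(7807 + (-104 + 193/2)) = sqrt(7807 - 15/2) = sqrt(15599/2) = sqrt(31198)/2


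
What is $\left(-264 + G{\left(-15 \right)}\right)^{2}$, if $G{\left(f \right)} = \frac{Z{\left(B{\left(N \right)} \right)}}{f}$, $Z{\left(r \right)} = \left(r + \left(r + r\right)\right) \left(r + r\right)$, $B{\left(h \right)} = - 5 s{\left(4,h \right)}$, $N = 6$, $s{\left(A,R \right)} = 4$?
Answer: $179776$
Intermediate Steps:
$B{\left(h \right)} = -20$ ($B{\left(h \right)} = \left(-5\right) 4 = -20$)
$Z{\left(r \right)} = 6 r^{2}$ ($Z{\left(r \right)} = \left(r + 2 r\right) 2 r = 3 r 2 r = 6 r^{2}$)
$G{\left(f \right)} = \frac{2400}{f}$ ($G{\left(f \right)} = \frac{6 \left(-20\right)^{2}}{f} = \frac{6 \cdot 400}{f} = \frac{2400}{f}$)
$\left(-264 + G{\left(-15 \right)}\right)^{2} = \left(-264 + \frac{2400}{-15}\right)^{2} = \left(-264 + 2400 \left(- \frac{1}{15}\right)\right)^{2} = \left(-264 - 160\right)^{2} = \left(-424\right)^{2} = 179776$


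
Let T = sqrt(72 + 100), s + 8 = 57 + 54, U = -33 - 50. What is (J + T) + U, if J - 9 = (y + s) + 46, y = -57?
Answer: 18 + 2*sqrt(43) ≈ 31.115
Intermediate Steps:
U = -83
s = 103 (s = -8 + (57 + 54) = -8 + 111 = 103)
J = 101 (J = 9 + ((-57 + 103) + 46) = 9 + (46 + 46) = 9 + 92 = 101)
T = 2*sqrt(43) (T = sqrt(172) = 2*sqrt(43) ≈ 13.115)
(J + T) + U = (101 + 2*sqrt(43)) - 83 = 18 + 2*sqrt(43)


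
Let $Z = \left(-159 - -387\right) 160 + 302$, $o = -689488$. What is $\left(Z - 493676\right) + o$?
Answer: $-1146382$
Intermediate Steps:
$Z = 36782$ ($Z = \left(-159 + 387\right) 160 + 302 = 228 \cdot 160 + 302 = 36480 + 302 = 36782$)
$\left(Z - 493676\right) + o = \left(36782 - 493676\right) - 689488 = -456894 - 689488 = -1146382$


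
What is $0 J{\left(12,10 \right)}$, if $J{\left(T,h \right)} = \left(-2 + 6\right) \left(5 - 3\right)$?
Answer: $0$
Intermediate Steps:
$J{\left(T,h \right)} = 8$ ($J{\left(T,h \right)} = 4 \cdot 2 = 8$)
$0 J{\left(12,10 \right)} = 0 \cdot 8 = 0$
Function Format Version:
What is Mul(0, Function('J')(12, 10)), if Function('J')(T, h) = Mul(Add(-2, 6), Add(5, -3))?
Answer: 0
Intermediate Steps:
Function('J')(T, h) = 8 (Function('J')(T, h) = Mul(4, 2) = 8)
Mul(0, Function('J')(12, 10)) = Mul(0, 8) = 0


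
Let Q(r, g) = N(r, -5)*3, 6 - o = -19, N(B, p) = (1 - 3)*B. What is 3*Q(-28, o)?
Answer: 504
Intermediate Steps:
N(B, p) = -2*B
o = 25 (o = 6 - 1*(-19) = 6 + 19 = 25)
Q(r, g) = -6*r (Q(r, g) = -2*r*3 = -6*r)
3*Q(-28, o) = 3*(-6*(-28)) = 3*168 = 504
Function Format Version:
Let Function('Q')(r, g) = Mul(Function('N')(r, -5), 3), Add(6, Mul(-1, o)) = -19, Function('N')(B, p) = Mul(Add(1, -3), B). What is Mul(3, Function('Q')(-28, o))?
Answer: 504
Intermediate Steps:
Function('N')(B, p) = Mul(-2, B)
o = 25 (o = Add(6, Mul(-1, -19)) = Add(6, 19) = 25)
Function('Q')(r, g) = Mul(-6, r) (Function('Q')(r, g) = Mul(Mul(-2, r), 3) = Mul(-6, r))
Mul(3, Function('Q')(-28, o)) = Mul(3, Mul(-6, -28)) = Mul(3, 168) = 504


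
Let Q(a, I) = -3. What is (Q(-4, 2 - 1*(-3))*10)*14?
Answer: -420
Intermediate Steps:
(Q(-4, 2 - 1*(-3))*10)*14 = -3*10*14 = -30*14 = -420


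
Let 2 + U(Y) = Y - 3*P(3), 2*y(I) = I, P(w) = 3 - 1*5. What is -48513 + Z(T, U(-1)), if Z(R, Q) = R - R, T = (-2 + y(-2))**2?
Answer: -48513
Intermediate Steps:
P(w) = -2 (P(w) = 3 - 5 = -2)
y(I) = I/2
U(Y) = 4 + Y (U(Y) = -2 + (Y - 3*(-2)) = -2 + (Y + 6) = -2 + (6 + Y) = 4 + Y)
T = 9 (T = (-2 + (1/2)*(-2))**2 = (-2 - 1)**2 = (-3)**2 = 9)
Z(R, Q) = 0
-48513 + Z(T, U(-1)) = -48513 + 0 = -48513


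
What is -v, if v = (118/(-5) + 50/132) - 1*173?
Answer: 64753/330 ≈ 196.22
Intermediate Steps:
v = -64753/330 (v = (118*(-1/5) + 50*(1/132)) - 173 = (-118/5 + 25/66) - 173 = -7663/330 - 173 = -64753/330 ≈ -196.22)
-v = -1*(-64753/330) = 64753/330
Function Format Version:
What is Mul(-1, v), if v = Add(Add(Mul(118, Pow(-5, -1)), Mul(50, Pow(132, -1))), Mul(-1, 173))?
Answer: Rational(64753, 330) ≈ 196.22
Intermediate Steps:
v = Rational(-64753, 330) (v = Add(Add(Mul(118, Rational(-1, 5)), Mul(50, Rational(1, 132))), -173) = Add(Add(Rational(-118, 5), Rational(25, 66)), -173) = Add(Rational(-7663, 330), -173) = Rational(-64753, 330) ≈ -196.22)
Mul(-1, v) = Mul(-1, Rational(-64753, 330)) = Rational(64753, 330)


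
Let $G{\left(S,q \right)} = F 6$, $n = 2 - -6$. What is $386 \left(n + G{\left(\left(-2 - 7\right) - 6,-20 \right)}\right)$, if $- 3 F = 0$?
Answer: $3088$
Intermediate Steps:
$F = 0$ ($F = \left(- \frac{1}{3}\right) 0 = 0$)
$n = 8$ ($n = 2 + 6 = 8$)
$G{\left(S,q \right)} = 0$ ($G{\left(S,q \right)} = 0 \cdot 6 = 0$)
$386 \left(n + G{\left(\left(-2 - 7\right) - 6,-20 \right)}\right) = 386 \left(8 + 0\right) = 386 \cdot 8 = 3088$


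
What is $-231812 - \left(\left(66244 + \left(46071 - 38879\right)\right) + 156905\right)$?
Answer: $-462153$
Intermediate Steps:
$-231812 - \left(\left(66244 + \left(46071 - 38879\right)\right) + 156905\right) = -231812 - \left(\left(66244 + 7192\right) + 156905\right) = -231812 - \left(73436 + 156905\right) = -231812 - 230341 = -462153$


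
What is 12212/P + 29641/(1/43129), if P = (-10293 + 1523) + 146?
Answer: 2756201698431/2156 ≈ 1.2784e+9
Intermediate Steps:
P = -8624 (P = -8770 + 146 = -8624)
12212/P + 29641/(1/43129) = 12212/(-8624) + 29641/(1/43129) = 12212*(-1/8624) + 29641/(1/43129) = -3053/2156 + 29641*43129 = -3053/2156 + 1278386689 = 2756201698431/2156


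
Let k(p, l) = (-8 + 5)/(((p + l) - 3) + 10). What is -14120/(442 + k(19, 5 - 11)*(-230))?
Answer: -28240/953 ≈ -29.633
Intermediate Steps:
k(p, l) = -3/(7 + l + p) (k(p, l) = -3/(((l + p) - 3) + 10) = -3/((-3 + l + p) + 10) = -3/(7 + l + p))
-14120/(442 + k(19, 5 - 11)*(-230)) = -14120/(442 - 3/(7 + (5 - 11) + 19)*(-230)) = -14120/(442 - 3/(7 - 6 + 19)*(-230)) = -14120/(442 - 3/20*(-230)) = -14120/(442 + 69/2) = -14120/953/2 = -14120*2/953 = -28240/953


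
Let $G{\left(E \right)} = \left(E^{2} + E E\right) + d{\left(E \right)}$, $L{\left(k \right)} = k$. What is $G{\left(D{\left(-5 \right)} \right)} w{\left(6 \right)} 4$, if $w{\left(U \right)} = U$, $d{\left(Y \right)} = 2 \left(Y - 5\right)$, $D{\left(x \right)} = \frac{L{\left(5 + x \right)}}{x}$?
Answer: $-240$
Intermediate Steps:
$D{\left(x \right)} = \frac{5 + x}{x}$
$d{\left(Y \right)} = -10 + 2 Y$ ($d{\left(Y \right)} = 2 \left(-5 + Y\right) = -10 + 2 Y$)
$G{\left(E \right)} = -10 + 2 E + 2 E^{2}$ ($G{\left(E \right)} = \left(E^{2} + E E\right) + \left(-10 + 2 E\right) = \left(E^{2} + E^{2}\right) + \left(-10 + 2 E\right) = 2 E^{2} + \left(-10 + 2 E\right) = -10 + 2 E + 2 E^{2}$)
$G{\left(D{\left(-5 \right)} \right)} w{\left(6 \right)} 4 = \left(-10 + 2 \frac{5 - 5}{-5} + 2 \left(\frac{5 - 5}{-5}\right)^{2}\right) 6 \cdot 4 = \left(-10 + 2 \left(\left(- \frac{1}{5}\right) 0\right) + 2 \left(\left(- \frac{1}{5}\right) 0\right)^{2}\right) 6 \cdot 4 = \left(-10 + 2 \cdot 0 + 2 \cdot 0^{2}\right) 6 \cdot 4 = \left(-10 + 0 + 2 \cdot 0\right) 6 \cdot 4 = \left(-10 + 0 + 0\right) 6 \cdot 4 = \left(-10\right) 6 \cdot 4 = \left(-60\right) 4 = -240$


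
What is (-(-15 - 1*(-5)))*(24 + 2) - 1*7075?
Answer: -6815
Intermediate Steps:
(-(-15 - 1*(-5)))*(24 + 2) - 1*7075 = -(-15 + 5)*26 - 7075 = -1*(-10)*26 - 7075 = 10*26 - 7075 = 260 - 7075 = -6815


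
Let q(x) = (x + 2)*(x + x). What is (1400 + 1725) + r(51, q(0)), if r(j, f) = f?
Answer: 3125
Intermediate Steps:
q(x) = 2*x*(2 + x) (q(x) = (2 + x)*(2*x) = 2*x*(2 + x))
(1400 + 1725) + r(51, q(0)) = (1400 + 1725) + 2*0*(2 + 0) = 3125 + 2*0*2 = 3125 + 0 = 3125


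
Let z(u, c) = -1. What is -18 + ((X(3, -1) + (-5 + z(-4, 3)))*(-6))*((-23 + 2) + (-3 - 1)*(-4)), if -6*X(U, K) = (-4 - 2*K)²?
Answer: -218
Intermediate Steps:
X(U, K) = -(-4 - 2*K)²/6
-18 + ((X(3, -1) + (-5 + z(-4, 3)))*(-6))*((-23 + 2) + (-3 - 1)*(-4)) = -18 + ((-2*(2 - 1)²/3 + (-5 - 1))*(-6))*((-23 + 2) + (-3 - 1)*(-4)) = -18 + ((-⅔*1² - 6)*(-6))*(-21 - 4*(-4)) = -18 + ((-⅔*1 - 6)*(-6))*(-21 + 16) = -18 + ((-⅔ - 6)*(-6))*(-5) = -18 - 20/3*(-6)*(-5) = -18 + 40*(-5) = -18 - 200 = -218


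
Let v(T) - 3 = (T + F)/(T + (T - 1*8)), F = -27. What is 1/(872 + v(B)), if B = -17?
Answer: 21/18397 ≈ 0.0011415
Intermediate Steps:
v(T) = 3 + (-27 + T)/(-8 + 2*T) (v(T) = 3 + (T - 27)/(T + (T - 1*8)) = 3 + (-27 + T)/(T + (T - 8)) = 3 + (-27 + T)/(T + (-8 + T)) = 3 + (-27 + T)/(-8 + 2*T))
1/(872 + v(B)) = 1/(872 + (-51 + 7*(-17))/(2*(-4 - 17))) = 1/(872 + (½)*(-51 - 119)/(-21)) = 1/(872 + (½)*(-1/21)*(-170)) = 1/(872 + 85/21) = 1/(18397/21) = 21/18397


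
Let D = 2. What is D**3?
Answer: 8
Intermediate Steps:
D**3 = 2**3 = 8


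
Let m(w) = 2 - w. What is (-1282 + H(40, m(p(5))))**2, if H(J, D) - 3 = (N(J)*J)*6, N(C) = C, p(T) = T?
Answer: 69239041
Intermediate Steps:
H(J, D) = 3 + 6*J**2 (H(J, D) = 3 + (J*J)*6 = 3 + J**2*6 = 3 + 6*J**2)
(-1282 + H(40, m(p(5))))**2 = (-1282 + (3 + 6*40**2))**2 = (-1282 + (3 + 6*1600))**2 = (-1282 + (3 + 9600))**2 = (-1282 + 9603)**2 = 8321**2 = 69239041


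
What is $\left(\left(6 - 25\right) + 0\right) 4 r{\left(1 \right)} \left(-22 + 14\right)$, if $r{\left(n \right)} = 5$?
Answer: $3040$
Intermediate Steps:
$\left(\left(6 - 25\right) + 0\right) 4 r{\left(1 \right)} \left(-22 + 14\right) = \left(\left(6 - 25\right) + 0\right) 4 \cdot 5 \left(-22 + 14\right) = \left(\left(6 - 25\right) + 0\right) 4 \cdot 5 \left(-8\right) = \left(-19 + 0\right) 4 \left(-40\right) = \left(-19\right) \left(-160\right) = 3040$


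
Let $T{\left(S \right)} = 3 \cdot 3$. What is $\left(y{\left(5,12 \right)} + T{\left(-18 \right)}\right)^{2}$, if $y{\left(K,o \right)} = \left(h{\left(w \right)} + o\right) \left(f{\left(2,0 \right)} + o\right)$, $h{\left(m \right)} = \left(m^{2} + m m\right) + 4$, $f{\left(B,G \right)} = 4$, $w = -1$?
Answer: $88209$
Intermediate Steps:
$T{\left(S \right)} = 9$
$h{\left(m \right)} = 4 + 2 m^{2}$ ($h{\left(m \right)} = \left(m^{2} + m^{2}\right) + 4 = 2 m^{2} + 4 = 4 + 2 m^{2}$)
$y{\left(K,o \right)} = \left(4 + o\right) \left(6 + o\right)$ ($y{\left(K,o \right)} = \left(\left(4 + 2 \left(-1\right)^{2}\right) + o\right) \left(4 + o\right) = \left(\left(4 + 2 \cdot 1\right) + o\right) \left(4 + o\right) = \left(\left(4 + 2\right) + o\right) \left(4 + o\right) = \left(6 + o\right) \left(4 + o\right) = \left(4 + o\right) \left(6 + o\right)$)
$\left(y{\left(5,12 \right)} + T{\left(-18 \right)}\right)^{2} = \left(\left(24 + 12^{2} + 10 \cdot 12\right) + 9\right)^{2} = \left(\left(24 + 144 + 120\right) + 9\right)^{2} = \left(288 + 9\right)^{2} = 297^{2} = 88209$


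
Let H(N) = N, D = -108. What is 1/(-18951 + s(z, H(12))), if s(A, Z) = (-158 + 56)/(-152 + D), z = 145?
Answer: -130/2463579 ≈ -5.2769e-5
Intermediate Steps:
s(A, Z) = 51/130 (s(A, Z) = (-158 + 56)/(-152 - 108) = -102/(-260) = -102*(-1/260) = 51/130)
1/(-18951 + s(z, H(12))) = 1/(-18951 + 51/130) = 1/(-2463579/130) = -130/2463579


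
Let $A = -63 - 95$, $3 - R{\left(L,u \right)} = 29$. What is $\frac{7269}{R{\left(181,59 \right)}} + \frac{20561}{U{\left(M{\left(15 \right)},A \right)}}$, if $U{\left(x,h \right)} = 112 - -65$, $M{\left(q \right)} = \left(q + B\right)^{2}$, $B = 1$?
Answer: $- \frac{752027}{4602} \approx -163.41$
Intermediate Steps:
$R{\left(L,u \right)} = -26$ ($R{\left(L,u \right)} = 3 - 29 = -26$)
$M{\left(q \right)} = \left(1 + q\right)^{2}$ ($M{\left(q \right)} = \left(q + 1\right)^{2} = \left(1 + q\right)^{2}$)
$A = -158$ ($A = -63 - 95 = -158$)
$U{\left(x,h \right)} = 177$ ($U{\left(x,h \right)} = 112 + 65 = 177$)
$\frac{7269}{R{\left(181,59 \right)}} + \frac{20561}{U{\left(M{\left(15 \right)},A \right)}} = \frac{7269}{-26} + \frac{20561}{177} = 7269 \left(- \frac{1}{26}\right) + 20561 \cdot \frac{1}{177} = - \frac{7269}{26} + \frac{20561}{177} = - \frac{752027}{4602}$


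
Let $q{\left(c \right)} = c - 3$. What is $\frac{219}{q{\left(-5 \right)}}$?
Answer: $- \frac{219}{8} \approx -27.375$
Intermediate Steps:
$q{\left(c \right)} = -3 + c$ ($q{\left(c \right)} = c - 3 = -3 + c$)
$\frac{219}{q{\left(-5 \right)}} = \frac{219}{-3 - 5} = \frac{219}{-8} = 219 \left(- \frac{1}{8}\right) = - \frac{219}{8}$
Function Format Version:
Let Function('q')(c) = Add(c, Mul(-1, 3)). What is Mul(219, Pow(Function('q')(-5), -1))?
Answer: Rational(-219, 8) ≈ -27.375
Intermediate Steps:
Function('q')(c) = Add(-3, c) (Function('q')(c) = Add(c, -3) = Add(-3, c))
Mul(219, Pow(Function('q')(-5), -1)) = Mul(219, Pow(Add(-3, -5), -1)) = Mul(219, Pow(-8, -1)) = Mul(219, Rational(-1, 8)) = Rational(-219, 8)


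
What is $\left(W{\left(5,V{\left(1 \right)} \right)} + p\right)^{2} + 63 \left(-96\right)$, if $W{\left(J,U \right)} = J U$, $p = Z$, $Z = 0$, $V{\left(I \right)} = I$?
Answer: $-6023$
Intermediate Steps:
$p = 0$
$\left(W{\left(5,V{\left(1 \right)} \right)} + p\right)^{2} + 63 \left(-96\right) = \left(5 \cdot 1 + 0\right)^{2} + 63 \left(-96\right) = \left(5 + 0\right)^{2} - 6048 = 5^{2} - 6048 = 25 - 6048 = -6023$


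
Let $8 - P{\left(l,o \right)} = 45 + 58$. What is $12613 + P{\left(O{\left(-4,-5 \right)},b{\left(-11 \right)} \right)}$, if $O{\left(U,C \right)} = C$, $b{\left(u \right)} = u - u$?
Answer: $12518$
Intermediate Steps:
$b{\left(u \right)} = 0$
$P{\left(l,o \right)} = -95$ ($P{\left(l,o \right)} = 8 - \left(45 + 58\right) = 8 - 103 = -95$)
$12613 + P{\left(O{\left(-4,-5 \right)},b{\left(-11 \right)} \right)} = 12613 - 95 = 12518$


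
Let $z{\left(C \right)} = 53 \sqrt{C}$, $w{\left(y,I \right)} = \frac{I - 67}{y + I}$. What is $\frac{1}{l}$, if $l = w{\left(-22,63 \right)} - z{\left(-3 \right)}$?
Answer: $- \frac{164}{14165803} + \frac{89093 i \sqrt{3}}{14165803} \approx -1.1577 \cdot 10^{-5} + 0.010893 i$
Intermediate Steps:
$w{\left(y,I \right)} = \frac{-67 + I}{I + y}$
$l = - \frac{4}{41} - 53 i \sqrt{3}$ ($l = \frac{-67 + 63}{63 - 22} - 53 \sqrt{-3} = \frac{1}{41} \left(-4\right) - 53 i \sqrt{3} = - \frac{4}{41} - 53 i \sqrt{3} \approx -0.097561 - 91.799 i$)
$\frac{1}{l} = \frac{1}{- \frac{4}{41} - 53 i \sqrt{3}}$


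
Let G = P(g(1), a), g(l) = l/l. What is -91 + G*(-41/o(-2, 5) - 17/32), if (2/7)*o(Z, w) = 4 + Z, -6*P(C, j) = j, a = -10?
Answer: -22769/224 ≈ -101.65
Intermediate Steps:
g(l) = 1
P(C, j) = -j/6
G = 5/3 (G = -1/6*(-10) = 5/3 ≈ 1.6667)
o(Z, w) = 14 + 7*Z/2 (o(Z, w) = 7*(4 + Z)/2 = 14 + 7*Z/2)
-91 + G*(-41/o(-2, 5) - 17/32) = -91 + 5*(-41/(14 + (7/2)*(-2)) - 17/32)/3 = -91 + 5*(-41/(14 - 7) - 17*1/32)/3 = -91 + 5*(-41/7 - 17/32)/3 = -91 + (5/3)*(-1431/224) = -91 - 2385/224 = -22769/224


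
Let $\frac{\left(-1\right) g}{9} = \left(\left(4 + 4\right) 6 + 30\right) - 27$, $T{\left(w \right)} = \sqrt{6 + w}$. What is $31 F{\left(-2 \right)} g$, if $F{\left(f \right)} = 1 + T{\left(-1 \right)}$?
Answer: $-14229 - 14229 \sqrt{5} \approx -46046.0$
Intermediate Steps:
$g = -459$ ($g = - 9 \left(\left(\left(4 + 4\right) 6 + 30\right) - 27\right) = - 9 \left(\left(8 \cdot 6 + 30\right) - 27\right) = - 9 \left(\left(48 + 30\right) - 27\right) = - 9 \left(78 - 27\right) = \left(-9\right) 51 = -459$)
$F{\left(f \right)} = 1 + \sqrt{5}$ ($F{\left(f \right)} = 1 + \sqrt{6 - 1} = 1 + \sqrt{5}$)
$31 F{\left(-2 \right)} g = 31 \left(1 + \sqrt{5}\right) \left(-459\right) = \left(31 + 31 \sqrt{5}\right) \left(-459\right) = -14229 - 14229 \sqrt{5}$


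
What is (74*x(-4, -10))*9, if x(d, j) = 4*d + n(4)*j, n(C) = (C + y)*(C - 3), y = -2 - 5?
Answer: 9324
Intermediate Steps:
y = -7
n(C) = (-7 + C)*(-3 + C) (n(C) = (C - 7)*(C - 3) = (-7 + C)*(-3 + C))
x(d, j) = -3*j + 4*d (x(d, j) = 4*d + (21 + 4² - 10*4)*j = 4*d + (21 + 16 - 40)*j = 4*d - 3*j = -3*j + 4*d)
(74*x(-4, -10))*9 = (74*(-3*(-10) + 4*(-4)))*9 = (74*(30 - 16))*9 = (74*14)*9 = 1036*9 = 9324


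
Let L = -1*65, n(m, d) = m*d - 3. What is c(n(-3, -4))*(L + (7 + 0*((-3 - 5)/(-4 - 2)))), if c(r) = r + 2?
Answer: -638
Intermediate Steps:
n(m, d) = -3 + d*m (n(m, d) = d*m - 3 = -3 + d*m)
c(r) = 2 + r
L = -65
c(n(-3, -4))*(L + (7 + 0*((-3 - 5)/(-4 - 2)))) = (2 + (-3 - 4*(-3)))*(-65 + (7 + 0*((-3 - 5)/(-4 - 2)))) = (2 + (-3 + 12))*(-65 + (7 + 0*(-8/(-6)))) = (2 + 9)*(-65 + (7 + 0*(-8*(-1/6)))) = 11*(-65 + (7 + 0*(4/3))) = 11*(-65 + (7 + 0)) = 11*(-65 + 7) = 11*(-58) = -638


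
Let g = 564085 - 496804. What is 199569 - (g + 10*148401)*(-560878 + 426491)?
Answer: 208473543186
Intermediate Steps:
g = 67281
199569 - (g + 10*148401)*(-560878 + 426491) = 199569 - (67281 + 10*148401)*(-560878 + 426491) = 199569 - (67281 + 1484010)*(-134387) = 199569 - 1551291*(-134387) = 199569 - 1*(-208473343617) = 199569 + 208473343617 = 208473543186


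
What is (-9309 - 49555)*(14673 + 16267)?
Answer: -1821252160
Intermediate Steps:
(-9309 - 49555)*(14673 + 16267) = -58864*30940 = -1821252160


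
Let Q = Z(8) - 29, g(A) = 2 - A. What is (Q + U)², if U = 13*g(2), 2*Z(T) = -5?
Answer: 3969/4 ≈ 992.25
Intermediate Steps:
Z(T) = -5/2 (Z(T) = (½)*(-5) = -5/2)
Q = -63/2 (Q = -5/2 - 29 = -63/2 ≈ -31.500)
U = 0 (U = 13*(2 - 1*2) = 13*(2 - 2) = 13*0 = 0)
(Q + U)² = (-63/2 + 0)² = (-63/2)² = 3969/4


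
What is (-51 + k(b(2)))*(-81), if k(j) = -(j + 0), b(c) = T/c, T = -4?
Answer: 3969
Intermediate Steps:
b(c) = -4/c
k(j) = -j
(-51 + k(b(2)))*(-81) = (-51 - (-4)/2)*(-81) = (-51 - 1*(-2))*(-81) = (-51 + 2)*(-81) = -49*(-81) = 3969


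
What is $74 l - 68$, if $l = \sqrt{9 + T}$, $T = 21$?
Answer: $-68 + 74 \sqrt{30} \approx 337.31$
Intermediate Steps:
$l = \sqrt{30}$ ($l = \sqrt{9 + 21} = \sqrt{30} \approx 5.4772$)
$74 l - 68 = 74 \sqrt{30} - 68 = -68 + 74 \sqrt{30}$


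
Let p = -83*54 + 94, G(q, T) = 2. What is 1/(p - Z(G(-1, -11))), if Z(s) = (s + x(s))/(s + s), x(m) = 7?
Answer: -4/17561 ≈ -0.00022778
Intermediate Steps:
Z(s) = (7 + s)/(2*s) (Z(s) = (s + 7)/(s + s) = (7 + s)/((2*s)) = (7 + s)*(1/(2*s)) = (7 + s)/(2*s))
p = -4388 (p = -4482 + 94 = -4388)
1/(p - Z(G(-1, -11))) = 1/(-4388 - (7 + 2)/(2*2)) = 1/(-4388 - 9/(2*2)) = 1/(-4388 - 1*9/4) = 1/(-4388 - 9/4) = 1/(-17561/4) = -4/17561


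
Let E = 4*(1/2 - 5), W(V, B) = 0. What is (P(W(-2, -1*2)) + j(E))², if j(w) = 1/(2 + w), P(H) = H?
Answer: 1/256 ≈ 0.0039063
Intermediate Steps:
E = -18 (E = 4*(1*(½) - 5) = 4*(½ - 5) = 4*(-9/2) = -18)
(P(W(-2, -1*2)) + j(E))² = (0 + 1/(2 - 18))² = (0 + 1/(-16))² = (0 - 1/16)² = (-1/16)² = 1/256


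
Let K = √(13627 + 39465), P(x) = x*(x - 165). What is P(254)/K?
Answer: 11303*√13273/13273 ≈ 98.109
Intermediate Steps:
P(x) = x*(-165 + x)
K = 2*√13273 (K = √53092 = 2*√13273 ≈ 230.42)
P(254)/K = (254*(-165 + 254))/((2*√13273)) = (254*89)*(√13273/26546) = 22606*(√13273/26546) = 11303*√13273/13273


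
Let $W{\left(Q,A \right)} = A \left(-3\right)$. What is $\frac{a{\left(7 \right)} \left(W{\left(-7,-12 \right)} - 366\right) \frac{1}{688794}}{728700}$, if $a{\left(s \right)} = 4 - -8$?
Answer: $- \frac{11}{1394233855} \approx -7.8896 \cdot 10^{-9}$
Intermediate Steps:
$a{\left(s \right)} = 12$ ($a{\left(s \right)} = 4 + 8 = 12$)
$W{\left(Q,A \right)} = - 3 A$
$\frac{a{\left(7 \right)} \left(W{\left(-7,-12 \right)} - 366\right) \frac{1}{688794}}{728700} = \frac{12 \left(\left(-3\right) \left(-12\right) - 366\right) \frac{1}{688794}}{728700} = 12 \left(36 - 366\right) \frac{1}{688794} \cdot \frac{1}{728700} = 12 \left(-330\right) \frac{1}{688794} \cdot \frac{1}{728700} = \left(-3960\right) \frac{1}{688794} \cdot \frac{1}{728700} = \left(- \frac{660}{114799}\right) \frac{1}{728700} = - \frac{11}{1394233855}$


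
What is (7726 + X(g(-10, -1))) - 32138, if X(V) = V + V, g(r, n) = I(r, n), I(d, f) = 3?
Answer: -24406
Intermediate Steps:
g(r, n) = 3
X(V) = 2*V
(7726 + X(g(-10, -1))) - 32138 = (7726 + 2*3) - 32138 = (7726 + 6) - 32138 = 7732 - 32138 = -24406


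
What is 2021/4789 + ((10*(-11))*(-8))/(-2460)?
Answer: 37867/589047 ≈ 0.064285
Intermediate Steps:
2021/4789 + ((10*(-11))*(-8))/(-2460) = 2021*(1/4789) - 110*(-8)*(-1/2460) = 2021/4789 + 880*(-1/2460) = 2021/4789 - 44/123 = 37867/589047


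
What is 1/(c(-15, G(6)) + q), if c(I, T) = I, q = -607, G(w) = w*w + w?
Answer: -1/622 ≈ -0.0016077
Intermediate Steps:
G(w) = w + w² (G(w) = w² + w = w + w²)
1/(c(-15, G(6)) + q) = 1/(-15 - 607) = 1/(-622) = -1/622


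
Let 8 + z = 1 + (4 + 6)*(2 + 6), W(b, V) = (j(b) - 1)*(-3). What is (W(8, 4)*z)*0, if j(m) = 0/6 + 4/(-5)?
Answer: 0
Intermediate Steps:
j(m) = -⅘ (j(m) = 0*(⅙) + 4*(-⅕) = 0 - ⅘ = -⅘)
W(b, V) = 27/5 (W(b, V) = (-⅘ - 1)*(-3) = -9/5*(-3) = 27/5)
z = 73 (z = -8 + (1 + (4 + 6)*(2 + 6)) = -8 + (1 + 10*8) = -8 + (1 + 80) = -8 + 81 = 73)
(W(8, 4)*z)*0 = ((27/5)*73)*0 = (1971/5)*0 = 0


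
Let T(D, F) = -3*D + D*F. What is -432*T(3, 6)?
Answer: -3888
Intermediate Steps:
-432*T(3, 6) = -1296*(-3 + 6) = -1296*3 = -432*9 = -3888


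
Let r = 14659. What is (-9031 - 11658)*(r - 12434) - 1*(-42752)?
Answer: -45990273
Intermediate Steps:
(-9031 - 11658)*(r - 12434) - 1*(-42752) = (-9031 - 11658)*(14659 - 12434) - 1*(-42752) = -20689*2225 + 42752 = -46033025 + 42752 = -45990273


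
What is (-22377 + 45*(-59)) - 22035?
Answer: -47067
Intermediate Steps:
(-22377 + 45*(-59)) - 22035 = (-22377 - 2655) - 22035 = -25032 - 22035 = -47067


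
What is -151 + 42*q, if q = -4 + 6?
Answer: -67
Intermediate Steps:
q = 2
-151 + 42*q = -151 + 42*2 = -151 + 84 = -67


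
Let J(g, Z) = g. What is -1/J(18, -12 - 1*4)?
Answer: -1/18 ≈ -0.055556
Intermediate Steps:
-1/J(18, -12 - 1*4) = -1/18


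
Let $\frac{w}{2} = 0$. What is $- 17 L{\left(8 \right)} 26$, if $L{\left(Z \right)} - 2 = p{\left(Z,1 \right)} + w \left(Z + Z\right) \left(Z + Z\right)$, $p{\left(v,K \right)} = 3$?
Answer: $-2210$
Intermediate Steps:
$w = 0$ ($w = 2 \cdot 0 = 0$)
$L{\left(Z \right)} = 5$ ($L{\left(Z \right)} = 2 + \left(3 + 0 \left(Z + Z\right) \left(Z + Z\right)\right) = 2 + \left(3 + 0 \cdot 2 Z 2 Z\right) = 2 + \left(3 + 0 \cdot 4 Z^{2}\right) = 2 + \left(3 + 0\right) = 2 + 3 = 5$)
$- 17 L{\left(8 \right)} 26 = \left(-17\right) 5 \cdot 26 = \left(-85\right) 26 = -2210$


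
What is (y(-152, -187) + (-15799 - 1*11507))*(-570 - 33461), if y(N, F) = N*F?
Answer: -38046658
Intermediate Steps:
y(N, F) = F*N
(y(-152, -187) + (-15799 - 1*11507))*(-570 - 33461) = (-187*(-152) + (-15799 - 1*11507))*(-570 - 33461) = (28424 + (-15799 - 11507))*(-34031) = (28424 - 27306)*(-34031) = 1118*(-34031) = -38046658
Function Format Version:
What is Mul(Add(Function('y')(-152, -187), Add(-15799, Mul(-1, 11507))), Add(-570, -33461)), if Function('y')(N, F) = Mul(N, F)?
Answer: -38046658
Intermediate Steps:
Function('y')(N, F) = Mul(F, N)
Mul(Add(Function('y')(-152, -187), Add(-15799, Mul(-1, 11507))), Add(-570, -33461)) = Mul(Add(Mul(-187, -152), Add(-15799, Mul(-1, 11507))), Add(-570, -33461)) = Mul(Add(28424, Add(-15799, -11507)), -34031) = Mul(Add(28424, -27306), -34031) = Mul(1118, -34031) = -38046658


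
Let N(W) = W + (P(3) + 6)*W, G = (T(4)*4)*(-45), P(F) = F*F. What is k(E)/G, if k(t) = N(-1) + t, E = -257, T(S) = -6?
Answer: -91/360 ≈ -0.25278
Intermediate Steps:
P(F) = F**2
G = 1080 (G = -6*4*(-45) = -24*(-45) = 1080)
N(W) = 16*W (N(W) = W + (3**2 + 6)*W = W + (9 + 6)*W = W + 15*W = 16*W)
k(t) = -16 + t (k(t) = 16*(-1) + t = -16 + t)
k(E)/G = (-16 - 257)/1080 = -273*1/1080 = -91/360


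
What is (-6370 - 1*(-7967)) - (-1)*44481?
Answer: 46078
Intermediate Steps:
(-6370 - 1*(-7967)) - (-1)*44481 = (-6370 + 7967) - 1*(-44481) = 1597 + 44481 = 46078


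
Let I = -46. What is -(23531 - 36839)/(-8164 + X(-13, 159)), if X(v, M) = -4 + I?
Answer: -2218/1369 ≈ -1.6202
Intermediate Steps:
X(v, M) = -50 (X(v, M) = -4 - 46 = -50)
-(23531 - 36839)/(-8164 + X(-13, 159)) = -(23531 - 36839)/(-8164 - 50) = -(-13308)/(-8214) = -(-13308)*(-1)/8214 = -1*2218/1369 = -2218/1369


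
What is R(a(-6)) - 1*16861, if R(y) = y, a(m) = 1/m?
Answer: -101167/6 ≈ -16861.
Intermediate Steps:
R(a(-6)) - 1*16861 = 1/(-6) - 1*16861 = -⅙ - 16861 = -101167/6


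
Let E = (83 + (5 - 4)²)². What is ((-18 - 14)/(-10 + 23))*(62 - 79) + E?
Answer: 92272/13 ≈ 7097.8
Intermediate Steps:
E = 7056 (E = (83 + 1²)² = (83 + 1)² = 84² = 7056)
((-18 - 14)/(-10 + 23))*(62 - 79) + E = ((-18 - 14)/(-10 + 23))*(62 - 79) + 7056 = -32/13*(-17) + 7056 = 544/13 + 7056 = 92272/13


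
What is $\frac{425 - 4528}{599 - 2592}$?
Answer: $\frac{4103}{1993} \approx 2.0587$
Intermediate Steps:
$\frac{425 - 4528}{599 - 2592} = - \frac{4103}{-1993} = \left(-4103\right) \left(- \frac{1}{1993}\right) = \frac{4103}{1993}$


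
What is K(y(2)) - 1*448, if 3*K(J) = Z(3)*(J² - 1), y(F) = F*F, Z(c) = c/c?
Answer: -443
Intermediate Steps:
Z(c) = 1
y(F) = F²
K(J) = -⅓ + J²/3 (K(J) = (1*(J² - 1))/3 = (1*(-1 + J²))/3 = (-1 + J²)/3 = -⅓ + J²/3)
K(y(2)) - 1*448 = (-⅓ + (2²)²/3) - 1*448 = (-⅓ + (⅓)*4²) - 448 = (-⅓ + (⅓)*16) - 448 = (-⅓ + 16/3) - 448 = 5 - 448 = -443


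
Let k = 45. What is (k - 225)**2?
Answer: 32400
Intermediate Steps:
(k - 225)**2 = (45 - 225)**2 = (-180)**2 = 32400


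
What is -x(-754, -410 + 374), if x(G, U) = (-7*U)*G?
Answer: 190008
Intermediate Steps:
x(G, U) = -7*G*U
-x(-754, -410 + 374) = -(-7)*(-754)*(-410 + 374) = -(-7)*(-754)*(-36) = -1*(-190008) = 190008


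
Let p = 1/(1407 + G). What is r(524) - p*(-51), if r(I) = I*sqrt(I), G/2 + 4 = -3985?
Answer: -51/6571 + 1048*sqrt(131) ≈ 11995.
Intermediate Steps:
G = -7978 (G = -8 + 2*(-3985) = -8 - 7970 = -7978)
r(I) = I**(3/2)
p = -1/6571 (p = 1/(1407 - 7978) = 1/(-6571) = -1/6571 ≈ -0.00015218)
r(524) - p*(-51) = 524**(3/2) - (-1)*(-51)/6571 = 1048*sqrt(131) - 1*51/6571 = 1048*sqrt(131) - 51/6571 = -51/6571 + 1048*sqrt(131)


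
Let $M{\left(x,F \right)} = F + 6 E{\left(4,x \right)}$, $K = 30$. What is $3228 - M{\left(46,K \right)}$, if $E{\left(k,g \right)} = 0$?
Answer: $3198$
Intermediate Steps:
$M{\left(x,F \right)} = F$ ($M{\left(x,F \right)} = F + 6 \cdot 0 = F + 0 = F$)
$3228 - M{\left(46,K \right)} = 3228 - 30 = 3198$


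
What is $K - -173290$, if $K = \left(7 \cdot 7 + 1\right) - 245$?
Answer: $173095$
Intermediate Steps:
$K = -195$ ($K = \left(49 + 1\right) - 245 = 50 - 245 = -195$)
$K - -173290 = -195 - -173290 = -195 + 173290 = 173095$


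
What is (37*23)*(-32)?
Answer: -27232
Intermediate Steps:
(37*23)*(-32) = 851*(-32) = -27232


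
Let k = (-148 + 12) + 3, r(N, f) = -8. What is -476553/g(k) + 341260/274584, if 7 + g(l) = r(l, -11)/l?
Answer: 4350968558399/63360258 ≈ 68670.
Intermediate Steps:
k = -133 (k = -136 + 3 = -133)
g(l) = -7 - 8/l
-476553/g(k) + 341260/274584 = -476553/(-7 - 8/(-133)) + 341260/274584 = -476553/(-7 - 8*(-1/133)) + 341260*(1/274584) = -476553/(-7 + 8/133) + 85315/68646 = -476553/(-923/133) + 85315/68646 = -476553*(-133/923) + 85315/68646 = 63381549/923 + 85315/68646 = 4350968558399/63360258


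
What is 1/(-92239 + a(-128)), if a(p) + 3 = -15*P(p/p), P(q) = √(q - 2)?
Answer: -92242/8508586789 + 15*I/8508586789 ≈ -1.0841e-5 + 1.7629e-9*I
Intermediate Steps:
P(q) = √(-2 + q)
a(p) = -3 - 15*I (a(p) = -3 - 15*√(-2 + p/p) = -3 - 15*√(-2 + 1) = -3 - 15*I)
1/(-92239 + a(-128)) = 1/(-92239 + (-3 - 15*I)) = 1/(-92242 - 15*I) = (-92242 + 15*I)/8508586789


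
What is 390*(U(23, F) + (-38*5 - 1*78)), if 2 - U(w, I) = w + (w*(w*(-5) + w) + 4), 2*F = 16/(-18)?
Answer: 710970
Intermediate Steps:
F = -4/9 (F = (16/(-18))/2 = (16*(-1/18))/2 = (½)*(-8/9) = -4/9 ≈ -0.44444)
U(w, I) = -2 - w + 4*w² (U(w, I) = 2 - (w + (w*(w*(-5) + w) + 4)) = 2 - (w + (w*(-5*w + w) + 4)) = 2 - (w + (w*(-4*w) + 4)) = 2 - (w + (-4*w² + 4)) = 2 - (w + (4 - 4*w²)) = 2 - (4 + w - 4*w²) = 2 + (-4 - w + 4*w²) = -2 - w + 4*w²)
390*(U(23, F) + (-38*5 - 1*78)) = 390*((-2 - 1*23 + 4*23²) + (-38*5 - 1*78)) = 390*((-2 - 23 + 4*529) + (-190 - 78)) = 390*((-2 - 23 + 2116) - 268) = 390*(2091 - 268) = 390*1823 = 710970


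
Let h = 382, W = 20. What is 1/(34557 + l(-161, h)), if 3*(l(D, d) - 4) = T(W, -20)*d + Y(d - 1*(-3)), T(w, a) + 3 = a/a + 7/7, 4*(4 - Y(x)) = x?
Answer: 12/412835 ≈ 2.9067e-5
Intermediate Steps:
Y(x) = 4 - x/4
T(w, a) = -1 (T(w, a) = -3 + (a/a + 7/7) = -3 + (1 + 7*(1/7)) = -3 + (1 + 1) = -3 + 2 = -1)
l(D, d) = 61/12 - 5*d/12 (l(D, d) = 4 + (-d + (4 - (d - 1*(-3))/4))/3 = 4 + (-d + (4 - (d + 3)/4))/3 = 4 + (-d + (4 - (3 + d)/4))/3 = 4 + (-d + (4 + (-3/4 - d/4)))/3 = 4 + (-d + (13/4 - d/4))/3 = 4 + (13/4 - 5*d/4)/3 = 4 + (13/12 - 5*d/12) = 61/12 - 5*d/12)
1/(34557 + l(-161, h)) = 1/(34557 + (61/12 - 5/12*382)) = 1/(34557 + (61/12 - 955/6)) = 1/(34557 - 1849/12) = 1/(412835/12) = 12/412835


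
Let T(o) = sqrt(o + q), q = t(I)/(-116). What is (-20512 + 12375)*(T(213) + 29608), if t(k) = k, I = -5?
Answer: -240920296 - 8137*sqrt(716677)/58 ≈ -2.4104e+8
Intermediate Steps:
q = 5/116 (q = -5/(-116) = -5*(-1/116) = 5/116 ≈ 0.043103)
T(o) = sqrt(5/116 + o) (T(o) = sqrt(o + 5/116) = sqrt(5/116 + o))
(-20512 + 12375)*(T(213) + 29608) = (-20512 + 12375)*(sqrt(145 + 3364*213)/58 + 29608) = -8137*(sqrt(145 + 716532)/58 + 29608) = -8137*(sqrt(716677)/58 + 29608) = -8137*(29608 + sqrt(716677)/58) = -240920296 - 8137*sqrt(716677)/58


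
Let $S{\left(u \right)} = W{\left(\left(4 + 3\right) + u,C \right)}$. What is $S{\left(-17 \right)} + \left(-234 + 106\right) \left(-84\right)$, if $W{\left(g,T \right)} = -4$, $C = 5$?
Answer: $10748$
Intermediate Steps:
$S{\left(u \right)} = -4$
$S{\left(-17 \right)} + \left(-234 + 106\right) \left(-84\right) = -4 + \left(-234 + 106\right) \left(-84\right) = -4 - -10752 = -4 + 10752 = 10748$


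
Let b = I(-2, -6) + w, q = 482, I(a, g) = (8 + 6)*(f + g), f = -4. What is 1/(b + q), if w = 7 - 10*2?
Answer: 1/329 ≈ 0.0030395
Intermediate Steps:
I(a, g) = -56 + 14*g (I(a, g) = (8 + 6)*(-4 + g) = 14*(-4 + g) = -56 + 14*g)
w = -13 (w = 7 - 20 = -13)
b = -153 (b = (-56 + 14*(-6)) - 13 = (-56 - 84) - 13 = -140 - 13 = -153)
1/(b + q) = 1/(-153 + 482) = 1/329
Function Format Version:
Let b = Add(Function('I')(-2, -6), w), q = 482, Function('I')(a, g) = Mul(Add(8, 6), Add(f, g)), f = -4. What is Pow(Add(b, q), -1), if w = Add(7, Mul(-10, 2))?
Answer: Rational(1, 329) ≈ 0.0030395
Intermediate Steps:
Function('I')(a, g) = Add(-56, Mul(14, g)) (Function('I')(a, g) = Mul(Add(8, 6), Add(-4, g)) = Mul(14, Add(-4, g)) = Add(-56, Mul(14, g)))
w = -13 (w = Add(7, -20) = -13)
b = -153 (b = Add(Add(-56, Mul(14, -6)), -13) = Add(Add(-56, -84), -13) = Add(-140, -13) = -153)
Pow(Add(b, q), -1) = Pow(Add(-153, 482), -1) = Pow(329, -1) = Rational(1, 329)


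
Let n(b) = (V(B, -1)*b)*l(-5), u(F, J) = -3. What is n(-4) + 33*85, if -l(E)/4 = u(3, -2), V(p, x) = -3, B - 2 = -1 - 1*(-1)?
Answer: 2949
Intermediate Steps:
B = 2 (B = 2 + (-1 - 1*(-1)) = 2 + (-1 + 1) = 2 + 0 = 2)
l(E) = 12 (l(E) = -4*(-3) = 12)
n(b) = -36*b (n(b) = -3*b*12 = -36*b)
n(-4) + 33*85 = -36*(-4) + 33*85 = 144 + 2805 = 2949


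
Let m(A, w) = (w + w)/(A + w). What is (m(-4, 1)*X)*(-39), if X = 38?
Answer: 988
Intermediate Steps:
m(A, w) = 2*w/(A + w) (m(A, w) = (2*w)/(A + w) = 2*w/(A + w))
(m(-4, 1)*X)*(-39) = ((2*1/(-4 + 1))*38)*(-39) = ((2*1/(-3))*38)*(-39) = ((2*1*(-⅓))*38)*(-39) = -⅔*38*(-39) = -76/3*(-39) = 988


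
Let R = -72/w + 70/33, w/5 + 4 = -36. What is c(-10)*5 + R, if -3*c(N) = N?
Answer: 15797/825 ≈ 19.148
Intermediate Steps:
w = -200 (w = -20 + 5*(-36) = -20 - 180 = -200)
c(N) = -N/3
R = 2047/825 (R = -72/(-200) + 70/33 = -72*(-1/200) + 70*(1/33) = 9/25 + 70/33 = 2047/825 ≈ 2.4812)
c(-10)*5 + R = -⅓*(-10)*5 + 2047/825 = (10/3)*5 + 2047/825 = 50/3 + 2047/825 = 15797/825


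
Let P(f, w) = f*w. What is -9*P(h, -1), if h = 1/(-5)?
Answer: -9/5 ≈ -1.8000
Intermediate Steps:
h = -1/5 ≈ -0.20000
-9*P(h, -1) = -(-9)*(-1)/5 = -9*1/5 = -9/5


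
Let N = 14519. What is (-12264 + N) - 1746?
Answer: 509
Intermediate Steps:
(-12264 + N) - 1746 = (-12264 + 14519) - 1746 = 2255 - 1746 = 509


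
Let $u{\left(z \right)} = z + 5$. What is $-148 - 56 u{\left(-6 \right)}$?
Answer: $-92$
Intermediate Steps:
$u{\left(z \right)} = 5 + z$
$-148 - 56 u{\left(-6 \right)} = -148 - 56 \left(5 - 6\right) = -148 - -56 = -148 + 56 = -92$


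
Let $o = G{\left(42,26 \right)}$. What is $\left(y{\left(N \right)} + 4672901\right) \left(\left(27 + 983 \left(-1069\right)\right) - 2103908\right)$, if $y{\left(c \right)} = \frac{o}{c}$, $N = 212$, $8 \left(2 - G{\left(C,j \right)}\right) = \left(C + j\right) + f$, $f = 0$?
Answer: $- \frac{1562613635545447}{106} \approx -1.4742 \cdot 10^{13}$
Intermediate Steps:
$G{\left(C,j \right)} = 2 - \frac{C}{8} - \frac{j}{8}$ ($G{\left(C,j \right)} = 2 - \frac{\left(C + j\right) + 0}{8} = 2 - \frac{C + j}{8} = 2 - \left(\frac{C}{8} + \frac{j}{8}\right) = 2 - \frac{C}{8} - \frac{j}{8}$)
$o = - \frac{13}{2}$ ($o = 2 - \frac{21}{4} - \frac{13}{4} = - \frac{13}{2} \approx -6.5$)
$y{\left(c \right)} = - \frac{13}{2 c}$
$\left(y{\left(N \right)} + 4672901\right) \left(\left(27 + 983 \left(-1069\right)\right) - 2103908\right) = \left(- \frac{13}{2 \cdot 212} + 4672901\right) \left(\left(27 + 983 \left(-1069\right)\right) - 2103908\right) = \left(\left(- \frac{13}{2}\right) \frac{1}{212} + 4672901\right) \left(\left(27 - 1050827\right) - 2103908\right) = \left(- \frac{13}{424} + 4672901\right) \left(-1050800 - 2103908\right) = \frac{1981310011}{424} \left(-3154708\right) = - \frac{1562613635545447}{106}$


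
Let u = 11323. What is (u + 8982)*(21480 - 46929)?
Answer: -516741945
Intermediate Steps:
(u + 8982)*(21480 - 46929) = (11323 + 8982)*(21480 - 46929) = 20305*(-25449) = -516741945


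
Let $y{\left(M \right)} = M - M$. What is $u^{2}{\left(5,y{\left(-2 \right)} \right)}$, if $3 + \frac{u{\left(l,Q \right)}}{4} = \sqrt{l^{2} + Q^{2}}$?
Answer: $64$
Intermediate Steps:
$y{\left(M \right)} = 0$
$u{\left(l,Q \right)} = -12 + 4 \sqrt{Q^{2} + l^{2}}$ ($u{\left(l,Q \right)} = -12 + 4 \sqrt{l^{2} + Q^{2}} = -12 + 4 \sqrt{Q^{2} + l^{2}}$)
$u^{2}{\left(5,y{\left(-2 \right)} \right)} = \left(-12 + 4 \sqrt{0^{2} + 5^{2}}\right)^{2} = \left(-12 + 4 \sqrt{0 + 25}\right)^{2} = \left(-12 + 4 \sqrt{25}\right)^{2} = \left(-12 + 4 \cdot 5\right)^{2} = \left(-12 + 20\right)^{2} = 8^{2} = 64$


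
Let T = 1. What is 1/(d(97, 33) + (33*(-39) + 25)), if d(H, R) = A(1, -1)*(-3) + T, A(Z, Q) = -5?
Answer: -1/1246 ≈ -0.00080257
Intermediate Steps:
d(H, R) = 16 (d(H, R) = -5*(-3) + 1 = 15 + 1 = 16)
1/(d(97, 33) + (33*(-39) + 25)) = 1/(16 + (33*(-39) + 25)) = 1/(16 + (-1287 + 25)) = 1/(16 - 1262) = 1/(-1246) = -1/1246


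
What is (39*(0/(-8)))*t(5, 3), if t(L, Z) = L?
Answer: 0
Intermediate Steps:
(39*(0/(-8)))*t(5, 3) = (39*(0/(-8)))*5 = (39*(0*(-1/8)))*5 = (39*0)*5 = 0*5 = 0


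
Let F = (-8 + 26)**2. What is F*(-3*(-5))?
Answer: 4860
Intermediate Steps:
F = 324 (F = 18**2 = 324)
F*(-3*(-5)) = 324*(-3*(-5)) = 324*15 = 4860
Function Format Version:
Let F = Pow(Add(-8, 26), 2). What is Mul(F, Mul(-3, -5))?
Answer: 4860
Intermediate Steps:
F = 324 (F = Pow(18, 2) = 324)
Mul(F, Mul(-3, -5)) = Mul(324, Mul(-3, -5)) = Mul(324, 15) = 4860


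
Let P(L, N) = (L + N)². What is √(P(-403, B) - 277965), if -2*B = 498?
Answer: √147139 ≈ 383.59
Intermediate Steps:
B = -249 (B = -½*498 = -249)
√(P(-403, B) - 277965) = √((-403 - 249)² - 277965) = √((-652)² - 277965) = √(425104 - 277965) = √147139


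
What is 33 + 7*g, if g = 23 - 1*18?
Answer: 68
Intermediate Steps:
g = 5 (g = 23 - 18 = 5)
33 + 7*g = 33 + 7*5 = 33 + 35 = 68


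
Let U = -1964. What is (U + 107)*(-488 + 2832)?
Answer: -4352808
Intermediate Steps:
(U + 107)*(-488 + 2832) = (-1964 + 107)*(-488 + 2832) = -1857*2344 = -4352808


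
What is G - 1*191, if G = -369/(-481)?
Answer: -91502/481 ≈ -190.23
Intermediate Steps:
G = 369/481 (G = -369*(-1/481) = 369/481 ≈ 0.76715)
G - 1*191 = 369/481 - 1*191 = 369/481 - 191 = -91502/481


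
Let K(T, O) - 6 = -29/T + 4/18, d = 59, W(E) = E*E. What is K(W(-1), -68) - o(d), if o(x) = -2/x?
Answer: -12077/531 ≈ -22.744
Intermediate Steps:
W(E) = E²
K(T, O) = 56/9 - 29/T (K(T, O) = 6 + (-29/T + 4/18) = 6 + (-29/T + 4*(1/18)) = 6 + (-29/T + 2/9) = 6 + (2/9 - 29/T) = 56/9 - 29/T)
K(W(-1), -68) - o(d) = (56/9 - 29/((-1)²)) - (-2)/59 = (56/9 - 29/1) - (-2)/59 = (56/9 - 29*1) - 1*(-2/59) = (56/9 - 29) + 2/59 = -205/9 + 2/59 = -12077/531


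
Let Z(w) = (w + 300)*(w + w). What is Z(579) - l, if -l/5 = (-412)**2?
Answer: 1866602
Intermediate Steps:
l = -848720 (l = -5*(-412)**2 = -5*169744 = -848720)
Z(w) = 2*w*(300 + w) (Z(w) = (300 + w)*(2*w) = 2*w*(300 + w))
Z(579) - l = 2*579*(300 + 579) - 1*(-848720) = 2*579*879 + 848720 = 1017882 + 848720 = 1866602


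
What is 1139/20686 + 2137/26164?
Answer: 37003389/270614252 ≈ 0.13674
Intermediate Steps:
1139/20686 + 2137/26164 = 37003389/270614252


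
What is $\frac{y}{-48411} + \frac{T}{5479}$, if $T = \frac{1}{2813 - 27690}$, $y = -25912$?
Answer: $\frac{3531833614285}{6598471729113} \approx 0.53525$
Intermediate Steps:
$T = - \frac{1}{24877}$ ($T = \frac{1}{-24877} = - \frac{1}{24877} \approx -4.0198 \cdot 10^{-5}$)
$\frac{y}{-48411} + \frac{T}{5479} = - \frac{25912}{-48411} - \frac{1}{24877 \cdot 5479} = \left(-25912\right) \left(- \frac{1}{48411}\right) - \frac{1}{136301083} = \frac{25912}{48411} - \frac{1}{136301083} = \frac{3531833614285}{6598471729113}$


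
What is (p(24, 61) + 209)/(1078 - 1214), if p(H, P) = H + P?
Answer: -147/68 ≈ -2.1618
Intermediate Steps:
(p(24, 61) + 209)/(1078 - 1214) = ((24 + 61) + 209)/(1078 - 1214) = (85 + 209)/(-136) = 294*(-1/136) = -147/68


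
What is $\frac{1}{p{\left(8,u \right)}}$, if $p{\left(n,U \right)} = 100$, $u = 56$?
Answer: $\frac{1}{100} \approx 0.01$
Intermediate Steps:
$\frac{1}{p{\left(8,u \right)}} = \frac{1}{100}$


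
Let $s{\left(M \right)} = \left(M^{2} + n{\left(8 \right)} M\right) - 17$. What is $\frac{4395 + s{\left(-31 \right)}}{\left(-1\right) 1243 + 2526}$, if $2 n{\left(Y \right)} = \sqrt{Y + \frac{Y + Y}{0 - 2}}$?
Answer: $\frac{5339}{1283} \approx 4.1613$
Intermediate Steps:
$n{\left(Y \right)} = 0$ ($n{\left(Y \right)} = \frac{\sqrt{Y + \frac{Y + Y}{0 - 2}}}{2} = \frac{\sqrt{Y + \frac{2 Y}{-2}}}{2} = \frac{\sqrt{Y + 2 Y \left(- \frac{1}{2}\right)}}{2} = \frac{\sqrt{Y - Y}}{2} = \frac{\sqrt{0}}{2} = \frac{1}{2} \cdot 0 = 0$)
$s{\left(M \right)} = -17 + M^{2}$ ($s{\left(M \right)} = \left(M^{2} + 0 M\right) - 17 = \left(M^{2} + 0\right) - 17 = M^{2} - 17 = -17 + M^{2}$)
$\frac{4395 + s{\left(-31 \right)}}{\left(-1\right) 1243 + 2526} = \frac{4395 - \left(17 - \left(-31\right)^{2}\right)}{\left(-1\right) 1243 + 2526} = \frac{4395 + \left(-17 + 961\right)}{-1243 + 2526} = \frac{4395 + 944}{1283} = 5339 \cdot \frac{1}{1283} = \frac{5339}{1283}$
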